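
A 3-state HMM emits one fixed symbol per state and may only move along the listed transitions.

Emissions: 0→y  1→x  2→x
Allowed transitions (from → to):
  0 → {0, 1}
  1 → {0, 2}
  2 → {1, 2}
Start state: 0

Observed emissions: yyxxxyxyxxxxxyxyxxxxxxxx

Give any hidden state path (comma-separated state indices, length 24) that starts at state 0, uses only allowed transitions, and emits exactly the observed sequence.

0,0,1,2,1,0,1,0,1,2,2,2,1,0,1,0,1,2,2,2,2,1,2,1

  [0] y  {0}  => 0  start
  [1] y  {0}  => 0  0->0 ok
  [2] x  {1,2}  => 1  0->1 ok
  [3] x  {1,2}  => 2  1->2 ok
  [4] x  {1,2}  => 1  2->1 ok
  [5] y  {0}  => 0  1->0 ok
  [6] x  {1,2}  => 1  0->1 ok
  [7] y  {0}  => 0  1->0 ok
  [8] x  {1,2}  => 1  0->1 ok
  [9] x  {1,2}  => 2  1->2 ok
  [10] x  {1,2}  => 2  2->2 ok
  [11] x  {1,2}  => 2  2->2 ok
  [12] x  {1,2}  => 1  2->1 ok
  [13] y  {0}  => 0  1->0 ok
  [14] x  {1,2}  => 1  0->1 ok
  [15] y  {0}  => 0  1->0 ok
  [16] x  {1,2}  => 1  0->1 ok
  [17] x  {1,2}  => 2  1->2 ok
  [18] x  {1,2}  => 2  2->2 ok
  [19] x  {1,2}  => 2  2->2 ok
  [20] x  {1,2}  => 2  2->2 ok
  [21] x  {1,2}  => 1  2->1 ok
  [22] x  {1,2}  => 2  1->2 ok
  [23] x  {1,2}  => 1  2->1 ok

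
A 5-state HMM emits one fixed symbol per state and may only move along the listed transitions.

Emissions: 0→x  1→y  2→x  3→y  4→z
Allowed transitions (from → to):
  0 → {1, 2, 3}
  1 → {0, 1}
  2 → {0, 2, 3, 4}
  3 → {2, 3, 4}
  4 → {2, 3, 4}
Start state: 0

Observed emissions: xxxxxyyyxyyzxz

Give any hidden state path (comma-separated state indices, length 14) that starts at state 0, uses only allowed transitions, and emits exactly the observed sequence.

  pos 0: x in {0,2}, choose 0; start
  pos 1: x in {0,2}, choose 2; 0->2 ok
  pos 2: x in {0,2}, choose 2; 2->2 ok
  pos 3: x in {0,2}, choose 2; 2->2 ok
  pos 4: x in {0,2}, choose 0; 2->0 ok
  pos 5: y in {1,3}, choose 1; 0->1 ok
  pos 6: y in {1,3}, choose 1; 1->1 ok
  pos 7: y in {1,3}, choose 1; 1->1 ok
  pos 8: x in {0,2}, choose 0; 1->0 ok
  pos 9: y in {1,3}, choose 3; 0->3 ok
  pos 10: y in {1,3}, choose 3; 3->3 ok
  pos 11: z in {4}, choose 4; 3->4 ok
  pos 12: x in {0,2}, choose 2; 4->2 ok
  pos 13: z in {4}, choose 4; 2->4 ok

0,2,2,2,0,1,1,1,0,3,3,4,2,4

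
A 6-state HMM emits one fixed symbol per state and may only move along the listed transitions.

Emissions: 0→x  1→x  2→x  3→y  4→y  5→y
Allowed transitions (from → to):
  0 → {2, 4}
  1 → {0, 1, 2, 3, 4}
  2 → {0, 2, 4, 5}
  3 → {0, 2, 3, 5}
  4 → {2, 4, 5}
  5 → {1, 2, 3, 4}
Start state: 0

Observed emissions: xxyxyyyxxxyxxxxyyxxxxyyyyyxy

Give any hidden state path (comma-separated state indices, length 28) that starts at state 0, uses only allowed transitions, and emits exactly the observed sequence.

  t0 'x' -> {0,1,2}, take 0 (start)
  t1 'x' -> {0,1,2}, take 2 (0->2 ok)
  t2 'y' -> {3,4,5}, take 4 (2->4 ok)
  t3 'x' -> {0,1,2}, take 2 (4->2 ok)
  t4 'y' -> {3,4,5}, take 4 (2->4 ok)
  t5 'y' -> {3,4,5}, take 4 (4->4 ok)
  t6 'y' -> {3,4,5}, take 5 (4->5 ok)
  t7 'x' -> {0,1,2}, take 1 (5->1 ok)
  t8 'x' -> {0,1,2}, take 1 (1->1 ok)
  t9 'x' -> {0,1,2}, take 2 (1->2 ok)
  t10 'y' -> {3,4,5}, take 5 (2->5 ok)
  t11 'x' -> {0,1,2}, take 1 (5->1 ok)
  t12 'x' -> {0,1,2}, take 2 (1->2 ok)
  t13 'x' -> {0,1,2}, take 2 (2->2 ok)
  t14 'x' -> {0,1,2}, take 0 (2->0 ok)
  t15 'y' -> {3,4,5}, take 4 (0->4 ok)
  t16 'y' -> {3,4,5}, take 5 (4->5 ok)
  t17 'x' -> {0,1,2}, take 1 (5->1 ok)
  t18 'x' -> {0,1,2}, take 2 (1->2 ok)
  t19 'x' -> {0,1,2}, take 2 (2->2 ok)
  t20 'x' -> {0,1,2}, take 2 (2->2 ok)
  t21 'y' -> {3,4,5}, take 4 (2->4 ok)
  t22 'y' -> {3,4,5}, take 5 (4->5 ok)
  t23 'y' -> {3,4,5}, take 4 (5->4 ok)
  t24 'y' -> {3,4,5}, take 5 (4->5 ok)
  t25 'y' -> {3,4,5}, take 3 (5->3 ok)
  t26 'x' -> {0,1,2}, take 0 (3->0 ok)
  t27 'y' -> {3,4,5}, take 4 (0->4 ok)

0,2,4,2,4,4,5,1,1,2,5,1,2,2,0,4,5,1,2,2,2,4,5,4,5,3,0,4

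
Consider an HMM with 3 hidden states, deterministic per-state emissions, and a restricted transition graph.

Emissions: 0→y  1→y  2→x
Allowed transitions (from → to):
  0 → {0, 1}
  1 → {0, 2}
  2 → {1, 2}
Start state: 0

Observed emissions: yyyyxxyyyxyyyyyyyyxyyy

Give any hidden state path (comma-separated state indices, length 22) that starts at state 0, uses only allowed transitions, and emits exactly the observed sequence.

  [0] y  {0,1}  => 0  start
  [1] y  {0,1}  => 1  0->1 ok
  [2] y  {0,1}  => 0  1->0 ok
  [3] y  {0,1}  => 1  0->1 ok
  [4] x  {2}  => 2  1->2 ok
  [5] x  {2}  => 2  2->2 ok
  [6] y  {0,1}  => 1  2->1 ok
  [7] y  {0,1}  => 0  1->0 ok
  [8] y  {0,1}  => 1  0->1 ok
  [9] x  {2}  => 2  1->2 ok
  [10] y  {0,1}  => 1  2->1 ok
  [11] y  {0,1}  => 0  1->0 ok
  [12] y  {0,1}  => 0  0->0 ok
  [13] y  {0,1}  => 0  0->0 ok
  [14] y  {0,1}  => 0  0->0 ok
  [15] y  {0,1}  => 0  0->0 ok
  [16] y  {0,1}  => 0  0->0 ok
  [17] y  {0,1}  => 1  0->1 ok
  [18] x  {2}  => 2  1->2 ok
  [19] y  {0,1}  => 1  2->1 ok
  [20] y  {0,1}  => 0  1->0 ok
  [21] y  {0,1}  => 0  0->0 ok

0,1,0,1,2,2,1,0,1,2,1,0,0,0,0,0,0,1,2,1,0,0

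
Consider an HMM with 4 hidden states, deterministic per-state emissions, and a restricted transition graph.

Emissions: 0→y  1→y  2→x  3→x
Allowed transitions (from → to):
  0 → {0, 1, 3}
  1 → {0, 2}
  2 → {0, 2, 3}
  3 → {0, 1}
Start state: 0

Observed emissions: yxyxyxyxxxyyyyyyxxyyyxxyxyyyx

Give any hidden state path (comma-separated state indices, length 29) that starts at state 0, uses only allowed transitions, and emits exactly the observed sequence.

  0: obs=y cand={0,1} pick 0 [start]
  1: obs=x cand={2,3} pick 3 [0->3 ok]
  2: obs=y cand={0,1} pick 1 [3->1 ok]
  3: obs=x cand={2,3} pick 2 [1->2 ok]
  4: obs=y cand={0,1} pick 0 [2->0 ok]
  5: obs=x cand={2,3} pick 3 [0->3 ok]
  6: obs=y cand={0,1} pick 1 [3->1 ok]
  7: obs=x cand={2,3} pick 2 [1->2 ok]
  8: obs=x cand={2,3} pick 2 [2->2 ok]
  9: obs=x cand={2,3} pick 3 [2->3 ok]
  10: obs=y cand={0,1} pick 0 [3->0 ok]
  11: obs=y cand={0,1} pick 1 [0->1 ok]
  12: obs=y cand={0,1} pick 0 [1->0 ok]
  13: obs=y cand={0,1} pick 0 [0->0 ok]
  14: obs=y cand={0,1} pick 0 [0->0 ok]
  15: obs=y cand={0,1} pick 1 [0->1 ok]
  16: obs=x cand={2,3} pick 2 [1->2 ok]
  17: obs=x cand={2,3} pick 2 [2->2 ok]
  18: obs=y cand={0,1} pick 0 [2->0 ok]
  19: obs=y cand={0,1} pick 0 [0->0 ok]
  20: obs=y cand={0,1} pick 1 [0->1 ok]
  21: obs=x cand={2,3} pick 2 [1->2 ok]
  22: obs=x cand={2,3} pick 3 [2->3 ok]
  23: obs=y cand={0,1} pick 0 [3->0 ok]
  24: obs=x cand={2,3} pick 3 [0->3 ok]
  25: obs=y cand={0,1} pick 0 [3->0 ok]
  26: obs=y cand={0,1} pick 1 [0->1 ok]
  27: obs=y cand={0,1} pick 0 [1->0 ok]
  28: obs=x cand={2,3} pick 3 [0->3 ok]

0,3,1,2,0,3,1,2,2,3,0,1,0,0,0,1,2,2,0,0,1,2,3,0,3,0,1,0,3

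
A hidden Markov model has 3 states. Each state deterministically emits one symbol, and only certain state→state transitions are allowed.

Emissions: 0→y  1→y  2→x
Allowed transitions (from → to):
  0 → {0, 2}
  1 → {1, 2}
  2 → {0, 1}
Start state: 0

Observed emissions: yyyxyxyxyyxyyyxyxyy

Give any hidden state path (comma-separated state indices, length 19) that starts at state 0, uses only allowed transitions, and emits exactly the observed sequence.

0,0,0,2,1,2,1,2,1,1,2,0,0,0,2,0,2,1,1

  t0 'y' -> {0,1}, take 0 (start)
  t1 'y' -> {0,1}, take 0 (0->0 ok)
  t2 'y' -> {0,1}, take 0 (0->0 ok)
  t3 'x' -> {2}, take 2 (0->2 ok)
  t4 'y' -> {0,1}, take 1 (2->1 ok)
  t5 'x' -> {2}, take 2 (1->2 ok)
  t6 'y' -> {0,1}, take 1 (2->1 ok)
  t7 'x' -> {2}, take 2 (1->2 ok)
  t8 'y' -> {0,1}, take 1 (2->1 ok)
  t9 'y' -> {0,1}, take 1 (1->1 ok)
  t10 'x' -> {2}, take 2 (1->2 ok)
  t11 'y' -> {0,1}, take 0 (2->0 ok)
  t12 'y' -> {0,1}, take 0 (0->0 ok)
  t13 'y' -> {0,1}, take 0 (0->0 ok)
  t14 'x' -> {2}, take 2 (0->2 ok)
  t15 'y' -> {0,1}, take 0 (2->0 ok)
  t16 'x' -> {2}, take 2 (0->2 ok)
  t17 'y' -> {0,1}, take 1 (2->1 ok)
  t18 'y' -> {0,1}, take 1 (1->1 ok)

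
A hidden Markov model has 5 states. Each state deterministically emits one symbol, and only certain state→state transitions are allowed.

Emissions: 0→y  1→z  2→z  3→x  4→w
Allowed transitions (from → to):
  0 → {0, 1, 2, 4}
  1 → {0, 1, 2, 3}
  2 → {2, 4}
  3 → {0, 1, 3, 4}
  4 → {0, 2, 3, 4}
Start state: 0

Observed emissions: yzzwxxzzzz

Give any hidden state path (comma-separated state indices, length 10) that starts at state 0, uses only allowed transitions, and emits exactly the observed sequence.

0,2,2,4,3,3,1,1,1,2

  [0] y  {0}  => 0  start
  [1] z  {1,2}  => 2  0->2 ok
  [2] z  {1,2}  => 2  2->2 ok
  [3] w  {4}  => 4  2->4 ok
  [4] x  {3}  => 3  4->3 ok
  [5] x  {3}  => 3  3->3 ok
  [6] z  {1,2}  => 1  3->1 ok
  [7] z  {1,2}  => 1  1->1 ok
  [8] z  {1,2}  => 1  1->1 ok
  [9] z  {1,2}  => 2  1->2 ok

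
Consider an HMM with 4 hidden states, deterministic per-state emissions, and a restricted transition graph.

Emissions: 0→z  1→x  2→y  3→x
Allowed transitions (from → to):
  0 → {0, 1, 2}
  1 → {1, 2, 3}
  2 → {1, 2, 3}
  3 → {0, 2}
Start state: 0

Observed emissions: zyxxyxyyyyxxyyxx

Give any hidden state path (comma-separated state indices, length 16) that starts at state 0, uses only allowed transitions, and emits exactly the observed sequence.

0,2,1,3,2,1,2,2,2,2,1,3,2,2,1,1

  0: obs=z cand={0} pick 0 [start]
  1: obs=y cand={2} pick 2 [0->2 ok]
  2: obs=x cand={1,3} pick 1 [2->1 ok]
  3: obs=x cand={1,3} pick 3 [1->3 ok]
  4: obs=y cand={2} pick 2 [3->2 ok]
  5: obs=x cand={1,3} pick 1 [2->1 ok]
  6: obs=y cand={2} pick 2 [1->2 ok]
  7: obs=y cand={2} pick 2 [2->2 ok]
  8: obs=y cand={2} pick 2 [2->2 ok]
  9: obs=y cand={2} pick 2 [2->2 ok]
  10: obs=x cand={1,3} pick 1 [2->1 ok]
  11: obs=x cand={1,3} pick 3 [1->3 ok]
  12: obs=y cand={2} pick 2 [3->2 ok]
  13: obs=y cand={2} pick 2 [2->2 ok]
  14: obs=x cand={1,3} pick 1 [2->1 ok]
  15: obs=x cand={1,3} pick 1 [1->1 ok]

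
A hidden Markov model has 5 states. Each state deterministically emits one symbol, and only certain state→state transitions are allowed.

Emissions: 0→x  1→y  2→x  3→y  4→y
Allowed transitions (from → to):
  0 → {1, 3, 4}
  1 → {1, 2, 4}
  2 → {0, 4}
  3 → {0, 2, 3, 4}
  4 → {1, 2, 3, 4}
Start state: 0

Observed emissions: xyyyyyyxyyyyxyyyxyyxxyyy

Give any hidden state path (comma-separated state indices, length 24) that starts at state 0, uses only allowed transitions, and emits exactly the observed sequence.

  0: obs=x cand={0,2} pick 0 [start]
  1: obs=y cand={1,3,4} pick 1 [0->1 ok]
  2: obs=y cand={1,3,4} pick 4 [1->4 ok]
  3: obs=y cand={1,3,4} pick 1 [4->1 ok]
  4: obs=y cand={1,3,4} pick 4 [1->4 ok]
  5: obs=y cand={1,3,4} pick 4 [4->4 ok]
  6: obs=y cand={1,3,4} pick 3 [4->3 ok]
  7: obs=x cand={0,2} pick 0 [3->0 ok]
  8: obs=y cand={1,3,4} pick 3 [0->3 ok]
  9: obs=y cand={1,3,4} pick 4 [3->4 ok]
  10: obs=y cand={1,3,4} pick 4 [4->4 ok]
  11: obs=y cand={1,3,4} pick 3 [4->3 ok]
  12: obs=x cand={0,2} pick 0 [3->0 ok]
  13: obs=y cand={1,3,4} pick 3 [0->3 ok]
  14: obs=y cand={1,3,4} pick 4 [3->4 ok]
  15: obs=y cand={1,3,4} pick 1 [4->1 ok]
  16: obs=x cand={0,2} pick 2 [1->2 ok]
  17: obs=y cand={1,3,4} pick 4 [2->4 ok]
  18: obs=y cand={1,3,4} pick 1 [4->1 ok]
  19: obs=x cand={0,2} pick 2 [1->2 ok]
  20: obs=x cand={0,2} pick 0 [2->0 ok]
  21: obs=y cand={1,3,4} pick 1 [0->1 ok]
  22: obs=y cand={1,3,4} pick 4 [1->4 ok]
  23: obs=y cand={1,3,4} pick 3 [4->3 ok]

0,1,4,1,4,4,3,0,3,4,4,3,0,3,4,1,2,4,1,2,0,1,4,3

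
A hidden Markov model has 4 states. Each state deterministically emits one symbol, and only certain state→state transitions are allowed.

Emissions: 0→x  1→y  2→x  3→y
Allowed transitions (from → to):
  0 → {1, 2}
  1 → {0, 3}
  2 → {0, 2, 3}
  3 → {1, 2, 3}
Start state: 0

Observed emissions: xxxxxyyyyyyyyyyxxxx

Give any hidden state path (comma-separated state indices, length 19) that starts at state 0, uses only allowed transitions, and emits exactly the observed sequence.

  pos 0: x in {0,2}, choose 0; start
  pos 1: x in {0,2}, choose 2; 0->2 ok
  pos 2: x in {0,2}, choose 2; 2->2 ok
  pos 3: x in {0,2}, choose 0; 2->0 ok
  pos 4: x in {0,2}, choose 2; 0->2 ok
  pos 5: y in {1,3}, choose 3; 2->3 ok
  pos 6: y in {1,3}, choose 3; 3->3 ok
  pos 7: y in {1,3}, choose 1; 3->1 ok
  pos 8: y in {1,3}, choose 3; 1->3 ok
  pos 9: y in {1,3}, choose 1; 3->1 ok
  pos 10: y in {1,3}, choose 3; 1->3 ok
  pos 11: y in {1,3}, choose 3; 3->3 ok
  pos 12: y in {1,3}, choose 3; 3->3 ok
  pos 13: y in {1,3}, choose 3; 3->3 ok
  pos 14: y in {1,3}, choose 3; 3->3 ok
  pos 15: x in {0,2}, choose 2; 3->2 ok
  pos 16: x in {0,2}, choose 2; 2->2 ok
  pos 17: x in {0,2}, choose 0; 2->0 ok
  pos 18: x in {0,2}, choose 2; 0->2 ok

0,2,2,0,2,3,3,1,3,1,3,3,3,3,3,2,2,0,2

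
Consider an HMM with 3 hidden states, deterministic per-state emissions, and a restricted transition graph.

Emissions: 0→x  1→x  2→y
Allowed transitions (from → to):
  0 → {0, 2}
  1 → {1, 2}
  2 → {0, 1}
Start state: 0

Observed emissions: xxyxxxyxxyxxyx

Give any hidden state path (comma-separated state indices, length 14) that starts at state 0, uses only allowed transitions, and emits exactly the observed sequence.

0,0,2,0,0,0,2,1,1,2,0,0,2,1

  [0] x  {0,1}  => 0  start
  [1] x  {0,1}  => 0  0->0 ok
  [2] y  {2}  => 2  0->2 ok
  [3] x  {0,1}  => 0  2->0 ok
  [4] x  {0,1}  => 0  0->0 ok
  [5] x  {0,1}  => 0  0->0 ok
  [6] y  {2}  => 2  0->2 ok
  [7] x  {0,1}  => 1  2->1 ok
  [8] x  {0,1}  => 1  1->1 ok
  [9] y  {2}  => 2  1->2 ok
  [10] x  {0,1}  => 0  2->0 ok
  [11] x  {0,1}  => 0  0->0 ok
  [12] y  {2}  => 2  0->2 ok
  [13] x  {0,1}  => 1  2->1 ok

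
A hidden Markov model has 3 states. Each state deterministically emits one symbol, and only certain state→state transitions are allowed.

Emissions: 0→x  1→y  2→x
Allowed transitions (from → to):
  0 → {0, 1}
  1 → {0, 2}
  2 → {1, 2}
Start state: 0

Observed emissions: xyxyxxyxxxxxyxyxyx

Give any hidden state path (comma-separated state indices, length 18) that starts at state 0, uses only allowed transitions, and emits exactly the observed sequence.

0,1,0,1,0,0,1,2,2,2,2,2,1,0,1,0,1,2

  t0 'x' -> {0,2}, take 0 (start)
  t1 'y' -> {1}, take 1 (0->1 ok)
  t2 'x' -> {0,2}, take 0 (1->0 ok)
  t3 'y' -> {1}, take 1 (0->1 ok)
  t4 'x' -> {0,2}, take 0 (1->0 ok)
  t5 'x' -> {0,2}, take 0 (0->0 ok)
  t6 'y' -> {1}, take 1 (0->1 ok)
  t7 'x' -> {0,2}, take 2 (1->2 ok)
  t8 'x' -> {0,2}, take 2 (2->2 ok)
  t9 'x' -> {0,2}, take 2 (2->2 ok)
  t10 'x' -> {0,2}, take 2 (2->2 ok)
  t11 'x' -> {0,2}, take 2 (2->2 ok)
  t12 'y' -> {1}, take 1 (2->1 ok)
  t13 'x' -> {0,2}, take 0 (1->0 ok)
  t14 'y' -> {1}, take 1 (0->1 ok)
  t15 'x' -> {0,2}, take 0 (1->0 ok)
  t16 'y' -> {1}, take 1 (0->1 ok)
  t17 'x' -> {0,2}, take 2 (1->2 ok)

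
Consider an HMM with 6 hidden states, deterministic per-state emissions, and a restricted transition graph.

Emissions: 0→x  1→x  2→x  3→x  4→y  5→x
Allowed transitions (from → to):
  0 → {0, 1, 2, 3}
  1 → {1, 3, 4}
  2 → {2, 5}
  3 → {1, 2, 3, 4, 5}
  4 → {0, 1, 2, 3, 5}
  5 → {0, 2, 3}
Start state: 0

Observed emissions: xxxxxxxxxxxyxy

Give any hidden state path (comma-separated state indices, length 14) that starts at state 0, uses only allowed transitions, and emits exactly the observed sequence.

0,2,5,0,2,5,2,5,3,1,3,4,3,4

  pos 0: x in {0,1,2,3,5}, choose 0; start
  pos 1: x in {0,1,2,3,5}, choose 2; 0->2 ok
  pos 2: x in {0,1,2,3,5}, choose 5; 2->5 ok
  pos 3: x in {0,1,2,3,5}, choose 0; 5->0 ok
  pos 4: x in {0,1,2,3,5}, choose 2; 0->2 ok
  pos 5: x in {0,1,2,3,5}, choose 5; 2->5 ok
  pos 6: x in {0,1,2,3,5}, choose 2; 5->2 ok
  pos 7: x in {0,1,2,3,5}, choose 5; 2->5 ok
  pos 8: x in {0,1,2,3,5}, choose 3; 5->3 ok
  pos 9: x in {0,1,2,3,5}, choose 1; 3->1 ok
  pos 10: x in {0,1,2,3,5}, choose 3; 1->3 ok
  pos 11: y in {4}, choose 4; 3->4 ok
  pos 12: x in {0,1,2,3,5}, choose 3; 4->3 ok
  pos 13: y in {4}, choose 4; 3->4 ok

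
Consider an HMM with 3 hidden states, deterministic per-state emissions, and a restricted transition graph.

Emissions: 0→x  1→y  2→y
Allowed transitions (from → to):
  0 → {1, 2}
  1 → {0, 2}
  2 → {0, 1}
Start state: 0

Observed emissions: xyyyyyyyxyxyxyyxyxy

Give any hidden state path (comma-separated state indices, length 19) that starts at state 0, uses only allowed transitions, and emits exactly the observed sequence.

0,1,2,1,2,1,2,1,0,2,0,1,0,2,1,0,2,0,1

  pos 0: x in {0}, choose 0; start
  pos 1: y in {1,2}, choose 1; 0->1 ok
  pos 2: y in {1,2}, choose 2; 1->2 ok
  pos 3: y in {1,2}, choose 1; 2->1 ok
  pos 4: y in {1,2}, choose 2; 1->2 ok
  pos 5: y in {1,2}, choose 1; 2->1 ok
  pos 6: y in {1,2}, choose 2; 1->2 ok
  pos 7: y in {1,2}, choose 1; 2->1 ok
  pos 8: x in {0}, choose 0; 1->0 ok
  pos 9: y in {1,2}, choose 2; 0->2 ok
  pos 10: x in {0}, choose 0; 2->0 ok
  pos 11: y in {1,2}, choose 1; 0->1 ok
  pos 12: x in {0}, choose 0; 1->0 ok
  pos 13: y in {1,2}, choose 2; 0->2 ok
  pos 14: y in {1,2}, choose 1; 2->1 ok
  pos 15: x in {0}, choose 0; 1->0 ok
  pos 16: y in {1,2}, choose 2; 0->2 ok
  pos 17: x in {0}, choose 0; 2->0 ok
  pos 18: y in {1,2}, choose 1; 0->1 ok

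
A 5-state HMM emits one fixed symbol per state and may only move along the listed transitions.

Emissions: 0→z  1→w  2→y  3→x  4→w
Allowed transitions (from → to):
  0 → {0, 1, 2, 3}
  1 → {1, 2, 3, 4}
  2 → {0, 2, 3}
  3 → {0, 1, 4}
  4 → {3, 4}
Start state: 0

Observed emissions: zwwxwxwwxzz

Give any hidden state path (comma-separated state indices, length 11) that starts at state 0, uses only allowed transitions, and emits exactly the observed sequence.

0,1,4,3,4,3,4,4,3,0,0

  pos 0: z in {0}, choose 0; start
  pos 1: w in {1,4}, choose 1; 0->1 ok
  pos 2: w in {1,4}, choose 4; 1->4 ok
  pos 3: x in {3}, choose 3; 4->3 ok
  pos 4: w in {1,4}, choose 4; 3->4 ok
  pos 5: x in {3}, choose 3; 4->3 ok
  pos 6: w in {1,4}, choose 4; 3->4 ok
  pos 7: w in {1,4}, choose 4; 4->4 ok
  pos 8: x in {3}, choose 3; 4->3 ok
  pos 9: z in {0}, choose 0; 3->0 ok
  pos 10: z in {0}, choose 0; 0->0 ok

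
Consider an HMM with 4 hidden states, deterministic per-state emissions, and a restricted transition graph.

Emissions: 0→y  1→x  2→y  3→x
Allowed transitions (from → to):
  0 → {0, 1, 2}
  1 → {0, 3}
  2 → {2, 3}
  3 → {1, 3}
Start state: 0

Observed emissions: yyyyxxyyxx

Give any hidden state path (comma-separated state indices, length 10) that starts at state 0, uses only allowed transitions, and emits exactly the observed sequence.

  pos 0: y in {0,2}, choose 0; start
  pos 1: y in {0,2}, choose 0; 0->0 ok
  pos 2: y in {0,2}, choose 0; 0->0 ok
  pos 3: y in {0,2}, choose 2; 0->2 ok
  pos 4: x in {1,3}, choose 3; 2->3 ok
  pos 5: x in {1,3}, choose 1; 3->1 ok
  pos 6: y in {0,2}, choose 0; 1->0 ok
  pos 7: y in {0,2}, choose 2; 0->2 ok
  pos 8: x in {1,3}, choose 3; 2->3 ok
  pos 9: x in {1,3}, choose 1; 3->1 ok

0,0,0,2,3,1,0,2,3,1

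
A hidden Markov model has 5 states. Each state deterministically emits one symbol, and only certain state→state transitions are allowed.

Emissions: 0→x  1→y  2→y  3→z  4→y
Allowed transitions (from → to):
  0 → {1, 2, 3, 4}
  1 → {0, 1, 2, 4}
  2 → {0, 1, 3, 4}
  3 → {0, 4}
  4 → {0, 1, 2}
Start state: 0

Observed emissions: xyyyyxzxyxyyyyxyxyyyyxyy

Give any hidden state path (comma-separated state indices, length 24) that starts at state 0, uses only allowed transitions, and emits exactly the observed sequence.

  t0 'x' -> {0}, take 0 (start)
  t1 'y' -> {1,2,4}, take 4 (0->4 ok)
  t2 'y' -> {1,2,4}, take 1 (4->1 ok)
  t3 'y' -> {1,2,4}, take 4 (1->4 ok)
  t4 'y' -> {1,2,4}, take 2 (4->2 ok)
  t5 'x' -> {0}, take 0 (2->0 ok)
  t6 'z' -> {3}, take 3 (0->3 ok)
  t7 'x' -> {0}, take 0 (3->0 ok)
  t8 'y' -> {1,2,4}, take 4 (0->4 ok)
  t9 'x' -> {0}, take 0 (4->0 ok)
  t10 'y' -> {1,2,4}, take 4 (0->4 ok)
  t11 'y' -> {1,2,4}, take 2 (4->2 ok)
  t12 'y' -> {1,2,4}, take 1 (2->1 ok)
  t13 'y' -> {1,2,4}, take 4 (1->4 ok)
  t14 'x' -> {0}, take 0 (4->0 ok)
  t15 'y' -> {1,2,4}, take 1 (0->1 ok)
  t16 'x' -> {0}, take 0 (1->0 ok)
  t17 'y' -> {1,2,4}, take 4 (0->4 ok)
  t18 'y' -> {1,2,4}, take 2 (4->2 ok)
  t19 'y' -> {1,2,4}, take 1 (2->1 ok)
  t20 'y' -> {1,2,4}, take 4 (1->4 ok)
  t21 'x' -> {0}, take 0 (4->0 ok)
  t22 'y' -> {1,2,4}, take 1 (0->1 ok)
  t23 'y' -> {1,2,4}, take 1 (1->1 ok)

0,4,1,4,2,0,3,0,4,0,4,2,1,4,0,1,0,4,2,1,4,0,1,1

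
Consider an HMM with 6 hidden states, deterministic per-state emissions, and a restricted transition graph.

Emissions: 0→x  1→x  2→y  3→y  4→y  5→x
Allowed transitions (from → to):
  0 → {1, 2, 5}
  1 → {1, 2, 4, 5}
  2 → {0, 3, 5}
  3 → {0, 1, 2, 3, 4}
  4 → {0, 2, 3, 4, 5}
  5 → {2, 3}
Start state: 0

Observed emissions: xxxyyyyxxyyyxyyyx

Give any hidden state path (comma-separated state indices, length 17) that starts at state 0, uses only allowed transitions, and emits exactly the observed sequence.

  t0 'x' -> {0,1,5}, take 0 (start)
  t1 'x' -> {0,1,5}, take 1 (0->1 ok)
  t2 'x' -> {0,1,5}, take 5 (1->5 ok)
  t3 'y' -> {2,3,4}, take 3 (5->3 ok)
  t4 'y' -> {2,3,4}, take 4 (3->4 ok)
  t5 'y' -> {2,3,4}, take 2 (4->2 ok)
  t6 'y' -> {2,3,4}, take 3 (2->3 ok)
  t7 'x' -> {0,1,5}, take 1 (3->1 ok)
  t8 'x' -> {0,1,5}, take 5 (1->5 ok)
  t9 'y' -> {2,3,4}, take 3 (5->3 ok)
  t10 'y' -> {2,3,4}, take 4 (3->4 ok)
  t11 'y' -> {2,3,4}, take 4 (4->4 ok)
  t12 'x' -> {0,1,5}, take 5 (4->5 ok)
  t13 'y' -> {2,3,4}, take 2 (5->2 ok)
  t14 'y' -> {2,3,4}, take 3 (2->3 ok)
  t15 'y' -> {2,3,4}, take 2 (3->2 ok)
  t16 'x' -> {0,1,5}, take 5 (2->5 ok)

0,1,5,3,4,2,3,1,5,3,4,4,5,2,3,2,5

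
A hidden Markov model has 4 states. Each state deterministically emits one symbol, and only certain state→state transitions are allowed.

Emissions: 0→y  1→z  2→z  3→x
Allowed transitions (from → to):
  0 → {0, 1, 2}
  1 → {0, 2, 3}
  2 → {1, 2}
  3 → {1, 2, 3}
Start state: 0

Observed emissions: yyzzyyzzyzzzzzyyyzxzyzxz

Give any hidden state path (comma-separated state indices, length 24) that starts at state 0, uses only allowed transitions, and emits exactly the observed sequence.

0,0,2,1,0,0,2,1,0,1,2,1,2,1,0,0,0,1,3,1,0,1,3,1

  t0 'y' -> {0}, take 0 (start)
  t1 'y' -> {0}, take 0 (0->0 ok)
  t2 'z' -> {1,2}, take 2 (0->2 ok)
  t3 'z' -> {1,2}, take 1 (2->1 ok)
  t4 'y' -> {0}, take 0 (1->0 ok)
  t5 'y' -> {0}, take 0 (0->0 ok)
  t6 'z' -> {1,2}, take 2 (0->2 ok)
  t7 'z' -> {1,2}, take 1 (2->1 ok)
  t8 'y' -> {0}, take 0 (1->0 ok)
  t9 'z' -> {1,2}, take 1 (0->1 ok)
  t10 'z' -> {1,2}, take 2 (1->2 ok)
  t11 'z' -> {1,2}, take 1 (2->1 ok)
  t12 'z' -> {1,2}, take 2 (1->2 ok)
  t13 'z' -> {1,2}, take 1 (2->1 ok)
  t14 'y' -> {0}, take 0 (1->0 ok)
  t15 'y' -> {0}, take 0 (0->0 ok)
  t16 'y' -> {0}, take 0 (0->0 ok)
  t17 'z' -> {1,2}, take 1 (0->1 ok)
  t18 'x' -> {3}, take 3 (1->3 ok)
  t19 'z' -> {1,2}, take 1 (3->1 ok)
  t20 'y' -> {0}, take 0 (1->0 ok)
  t21 'z' -> {1,2}, take 1 (0->1 ok)
  t22 'x' -> {3}, take 3 (1->3 ok)
  t23 'z' -> {1,2}, take 1 (3->1 ok)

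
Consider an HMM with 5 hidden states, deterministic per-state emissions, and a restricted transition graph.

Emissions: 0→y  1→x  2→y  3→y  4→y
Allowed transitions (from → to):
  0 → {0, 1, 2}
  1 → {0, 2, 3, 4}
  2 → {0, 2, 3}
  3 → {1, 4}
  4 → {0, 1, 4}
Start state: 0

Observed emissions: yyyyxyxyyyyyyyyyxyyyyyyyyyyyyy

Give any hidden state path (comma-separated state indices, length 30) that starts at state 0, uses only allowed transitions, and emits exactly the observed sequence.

0,0,2,3,1,4,1,4,4,4,4,0,0,2,2,3,1,3,4,0,0,2,3,4,4,4,4,0,2,2

  pos 0: y in {0,2,3,4}, choose 0; start
  pos 1: y in {0,2,3,4}, choose 0; 0->0 ok
  pos 2: y in {0,2,3,4}, choose 2; 0->2 ok
  pos 3: y in {0,2,3,4}, choose 3; 2->3 ok
  pos 4: x in {1}, choose 1; 3->1 ok
  pos 5: y in {0,2,3,4}, choose 4; 1->4 ok
  pos 6: x in {1}, choose 1; 4->1 ok
  pos 7: y in {0,2,3,4}, choose 4; 1->4 ok
  pos 8: y in {0,2,3,4}, choose 4; 4->4 ok
  pos 9: y in {0,2,3,4}, choose 4; 4->4 ok
  pos 10: y in {0,2,3,4}, choose 4; 4->4 ok
  pos 11: y in {0,2,3,4}, choose 0; 4->0 ok
  pos 12: y in {0,2,3,4}, choose 0; 0->0 ok
  pos 13: y in {0,2,3,4}, choose 2; 0->2 ok
  pos 14: y in {0,2,3,4}, choose 2; 2->2 ok
  pos 15: y in {0,2,3,4}, choose 3; 2->3 ok
  pos 16: x in {1}, choose 1; 3->1 ok
  pos 17: y in {0,2,3,4}, choose 3; 1->3 ok
  pos 18: y in {0,2,3,4}, choose 4; 3->4 ok
  pos 19: y in {0,2,3,4}, choose 0; 4->0 ok
  pos 20: y in {0,2,3,4}, choose 0; 0->0 ok
  pos 21: y in {0,2,3,4}, choose 2; 0->2 ok
  pos 22: y in {0,2,3,4}, choose 3; 2->3 ok
  pos 23: y in {0,2,3,4}, choose 4; 3->4 ok
  pos 24: y in {0,2,3,4}, choose 4; 4->4 ok
  pos 25: y in {0,2,3,4}, choose 4; 4->4 ok
  pos 26: y in {0,2,3,4}, choose 4; 4->4 ok
  pos 27: y in {0,2,3,4}, choose 0; 4->0 ok
  pos 28: y in {0,2,3,4}, choose 2; 0->2 ok
  pos 29: y in {0,2,3,4}, choose 2; 2->2 ok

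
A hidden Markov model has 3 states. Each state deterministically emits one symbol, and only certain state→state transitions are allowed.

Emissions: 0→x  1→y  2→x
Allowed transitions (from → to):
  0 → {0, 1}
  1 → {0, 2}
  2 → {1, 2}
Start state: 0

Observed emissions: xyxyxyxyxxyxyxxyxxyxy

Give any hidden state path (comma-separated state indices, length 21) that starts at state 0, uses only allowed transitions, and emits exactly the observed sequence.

  [0] x  {0,2}  => 0  start
  [1] y  {1}  => 1  0->1 ok
  [2] x  {0,2}  => 2  1->2 ok
  [3] y  {1}  => 1  2->1 ok
  [4] x  {0,2}  => 2  1->2 ok
  [5] y  {1}  => 1  2->1 ok
  [6] x  {0,2}  => 0  1->0 ok
  [7] y  {1}  => 1  0->1 ok
  [8] x  {0,2}  => 0  1->0 ok
  [9] x  {0,2}  => 0  0->0 ok
  [10] y  {1}  => 1  0->1 ok
  [11] x  {0,2}  => 2  1->2 ok
  [12] y  {1}  => 1  2->1 ok
  [13] x  {0,2}  => 2  1->2 ok
  [14] x  {0,2}  => 2  2->2 ok
  [15] y  {1}  => 1  2->1 ok
  [16] x  {0,2}  => 0  1->0 ok
  [17] x  {0,2}  => 0  0->0 ok
  [18] y  {1}  => 1  0->1 ok
  [19] x  {0,2}  => 0  1->0 ok
  [20] y  {1}  => 1  0->1 ok

0,1,2,1,2,1,0,1,0,0,1,2,1,2,2,1,0,0,1,0,1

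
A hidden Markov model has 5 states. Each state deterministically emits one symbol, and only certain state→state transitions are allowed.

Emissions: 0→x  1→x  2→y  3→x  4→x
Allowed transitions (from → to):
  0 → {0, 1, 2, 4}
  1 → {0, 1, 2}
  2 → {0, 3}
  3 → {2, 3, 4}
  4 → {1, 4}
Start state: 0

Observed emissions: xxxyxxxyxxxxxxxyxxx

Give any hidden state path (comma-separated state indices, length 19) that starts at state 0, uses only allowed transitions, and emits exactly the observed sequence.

  pos 0: x in {0,1,3,4}, choose 0; start
  pos 1: x in {0,1,3,4}, choose 4; 0->4 ok
  pos 2: x in {0,1,3,4}, choose 1; 4->1 ok
  pos 3: y in {2}, choose 2; 1->2 ok
  pos 4: x in {0,1,3,4}, choose 0; 2->0 ok
  pos 5: x in {0,1,3,4}, choose 0; 0->0 ok
  pos 6: x in {0,1,3,4}, choose 1; 0->1 ok
  pos 7: y in {2}, choose 2; 1->2 ok
  pos 8: x in {0,1,3,4}, choose 3; 2->3 ok
  pos 9: x in {0,1,3,4}, choose 3; 3->3 ok
  pos 10: x in {0,1,3,4}, choose 4; 3->4 ok
  pos 11: x in {0,1,3,4}, choose 1; 4->1 ok
  pos 12: x in {0,1,3,4}, choose 1; 1->1 ok
  pos 13: x in {0,1,3,4}, choose 1; 1->1 ok
  pos 14: x in {0,1,3,4}, choose 0; 1->0 ok
  pos 15: y in {2}, choose 2; 0->2 ok
  pos 16: x in {0,1,3,4}, choose 3; 2->3 ok
  pos 17: x in {0,1,3,4}, choose 4; 3->4 ok
  pos 18: x in {0,1,3,4}, choose 4; 4->4 ok

0,4,1,2,0,0,1,2,3,3,4,1,1,1,0,2,3,4,4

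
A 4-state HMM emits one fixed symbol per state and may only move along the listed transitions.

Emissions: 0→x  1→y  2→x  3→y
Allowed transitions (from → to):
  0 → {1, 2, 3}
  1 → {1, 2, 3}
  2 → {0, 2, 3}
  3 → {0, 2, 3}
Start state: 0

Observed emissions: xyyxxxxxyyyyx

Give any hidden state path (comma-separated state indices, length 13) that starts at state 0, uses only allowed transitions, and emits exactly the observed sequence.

0,3,3,2,2,2,2,0,1,3,3,3,2

  0: obs=x cand={0,2} pick 0 [start]
  1: obs=y cand={1,3} pick 3 [0->3 ok]
  2: obs=y cand={1,3} pick 3 [3->3 ok]
  3: obs=x cand={0,2} pick 2 [3->2 ok]
  4: obs=x cand={0,2} pick 2 [2->2 ok]
  5: obs=x cand={0,2} pick 2 [2->2 ok]
  6: obs=x cand={0,2} pick 2 [2->2 ok]
  7: obs=x cand={0,2} pick 0 [2->0 ok]
  8: obs=y cand={1,3} pick 1 [0->1 ok]
  9: obs=y cand={1,3} pick 3 [1->3 ok]
  10: obs=y cand={1,3} pick 3 [3->3 ok]
  11: obs=y cand={1,3} pick 3 [3->3 ok]
  12: obs=x cand={0,2} pick 2 [3->2 ok]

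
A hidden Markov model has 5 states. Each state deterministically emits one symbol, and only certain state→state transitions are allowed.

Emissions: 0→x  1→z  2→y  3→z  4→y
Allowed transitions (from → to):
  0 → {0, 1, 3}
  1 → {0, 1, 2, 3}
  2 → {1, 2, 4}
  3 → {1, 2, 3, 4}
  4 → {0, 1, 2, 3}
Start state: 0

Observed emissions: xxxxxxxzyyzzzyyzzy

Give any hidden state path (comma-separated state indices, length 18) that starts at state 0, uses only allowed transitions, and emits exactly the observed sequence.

0,0,0,0,0,0,0,1,2,2,1,3,3,4,2,1,3,2

  [0] x  {0}  => 0  start
  [1] x  {0}  => 0  0->0 ok
  [2] x  {0}  => 0  0->0 ok
  [3] x  {0}  => 0  0->0 ok
  [4] x  {0}  => 0  0->0 ok
  [5] x  {0}  => 0  0->0 ok
  [6] x  {0}  => 0  0->0 ok
  [7] z  {1,3}  => 1  0->1 ok
  [8] y  {2,4}  => 2  1->2 ok
  [9] y  {2,4}  => 2  2->2 ok
  [10] z  {1,3}  => 1  2->1 ok
  [11] z  {1,3}  => 3  1->3 ok
  [12] z  {1,3}  => 3  3->3 ok
  [13] y  {2,4}  => 4  3->4 ok
  [14] y  {2,4}  => 2  4->2 ok
  [15] z  {1,3}  => 1  2->1 ok
  [16] z  {1,3}  => 3  1->3 ok
  [17] y  {2,4}  => 2  3->2 ok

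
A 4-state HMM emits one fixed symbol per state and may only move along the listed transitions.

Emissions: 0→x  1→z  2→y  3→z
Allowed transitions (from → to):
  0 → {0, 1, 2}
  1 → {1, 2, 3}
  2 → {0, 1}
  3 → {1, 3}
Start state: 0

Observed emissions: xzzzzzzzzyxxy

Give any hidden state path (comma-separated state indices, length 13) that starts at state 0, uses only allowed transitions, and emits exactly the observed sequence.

  pos 0: x in {0}, choose 0; start
  pos 1: z in {1,3}, choose 1; 0->1 ok
  pos 2: z in {1,3}, choose 3; 1->3 ok
  pos 3: z in {1,3}, choose 3; 3->3 ok
  pos 4: z in {1,3}, choose 1; 3->1 ok
  pos 5: z in {1,3}, choose 1; 1->1 ok
  pos 6: z in {1,3}, choose 1; 1->1 ok
  pos 7: z in {1,3}, choose 3; 1->3 ok
  pos 8: z in {1,3}, choose 1; 3->1 ok
  pos 9: y in {2}, choose 2; 1->2 ok
  pos 10: x in {0}, choose 0; 2->0 ok
  pos 11: x in {0}, choose 0; 0->0 ok
  pos 12: y in {2}, choose 2; 0->2 ok

0,1,3,3,1,1,1,3,1,2,0,0,2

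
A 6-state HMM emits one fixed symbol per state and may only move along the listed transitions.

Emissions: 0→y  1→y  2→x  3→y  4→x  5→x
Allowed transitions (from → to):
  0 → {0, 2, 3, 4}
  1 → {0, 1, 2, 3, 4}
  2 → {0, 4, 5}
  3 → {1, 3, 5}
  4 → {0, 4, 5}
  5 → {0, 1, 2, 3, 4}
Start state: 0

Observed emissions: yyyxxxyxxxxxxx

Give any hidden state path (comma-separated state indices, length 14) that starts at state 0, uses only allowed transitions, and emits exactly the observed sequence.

  [0] y  {0,1,3}  => 0  start
  [1] y  {0,1,3}  => 3  0->3 ok
  [2] y  {0,1,3}  => 3  3->3 ok
  [3] x  {2,4,5}  => 5  3->5 ok
  [4] x  {2,4,5}  => 2  5->2 ok
  [5] x  {2,4,5}  => 4  2->4 ok
  [6] y  {0,1,3}  => 0  4->0 ok
  [7] x  {2,4,5}  => 2  0->2 ok
  [8] x  {2,4,5}  => 4  2->4 ok
  [9] x  {2,4,5}  => 5  4->5 ok
  [10] x  {2,4,5}  => 4  5->4 ok
  [11] x  {2,4,5}  => 4  4->4 ok
  [12] x  {2,4,5}  => 4  4->4 ok
  [13] x  {2,4,5}  => 5  4->5 ok

0,3,3,5,2,4,0,2,4,5,4,4,4,5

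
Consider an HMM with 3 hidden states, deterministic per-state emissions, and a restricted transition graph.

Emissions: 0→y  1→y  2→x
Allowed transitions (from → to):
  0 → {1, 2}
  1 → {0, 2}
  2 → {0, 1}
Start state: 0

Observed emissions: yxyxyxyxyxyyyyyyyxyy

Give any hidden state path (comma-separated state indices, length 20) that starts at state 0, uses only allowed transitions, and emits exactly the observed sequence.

0,2,1,2,1,2,1,2,1,2,0,1,0,1,0,1,0,2,0,1

  pos 0: y in {0,1}, choose 0; start
  pos 1: x in {2}, choose 2; 0->2 ok
  pos 2: y in {0,1}, choose 1; 2->1 ok
  pos 3: x in {2}, choose 2; 1->2 ok
  pos 4: y in {0,1}, choose 1; 2->1 ok
  pos 5: x in {2}, choose 2; 1->2 ok
  pos 6: y in {0,1}, choose 1; 2->1 ok
  pos 7: x in {2}, choose 2; 1->2 ok
  pos 8: y in {0,1}, choose 1; 2->1 ok
  pos 9: x in {2}, choose 2; 1->2 ok
  pos 10: y in {0,1}, choose 0; 2->0 ok
  pos 11: y in {0,1}, choose 1; 0->1 ok
  pos 12: y in {0,1}, choose 0; 1->0 ok
  pos 13: y in {0,1}, choose 1; 0->1 ok
  pos 14: y in {0,1}, choose 0; 1->0 ok
  pos 15: y in {0,1}, choose 1; 0->1 ok
  pos 16: y in {0,1}, choose 0; 1->0 ok
  pos 17: x in {2}, choose 2; 0->2 ok
  pos 18: y in {0,1}, choose 0; 2->0 ok
  pos 19: y in {0,1}, choose 1; 0->1 ok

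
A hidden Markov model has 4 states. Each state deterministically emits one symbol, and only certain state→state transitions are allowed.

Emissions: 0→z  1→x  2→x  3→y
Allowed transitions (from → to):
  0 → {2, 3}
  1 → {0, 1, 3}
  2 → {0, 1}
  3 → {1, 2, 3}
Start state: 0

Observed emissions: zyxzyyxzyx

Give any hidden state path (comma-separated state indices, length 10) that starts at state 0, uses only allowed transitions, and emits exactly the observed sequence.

  0: obs=z cand={0} pick 0 [start]
  1: obs=y cand={3} pick 3 [0->3 ok]
  2: obs=x cand={1,2} pick 2 [3->2 ok]
  3: obs=z cand={0} pick 0 [2->0 ok]
  4: obs=y cand={3} pick 3 [0->3 ok]
  5: obs=y cand={3} pick 3 [3->3 ok]
  6: obs=x cand={1,2} pick 1 [3->1 ok]
  7: obs=z cand={0} pick 0 [1->0 ok]
  8: obs=y cand={3} pick 3 [0->3 ok]
  9: obs=x cand={1,2} pick 1 [3->1 ok]

0,3,2,0,3,3,1,0,3,1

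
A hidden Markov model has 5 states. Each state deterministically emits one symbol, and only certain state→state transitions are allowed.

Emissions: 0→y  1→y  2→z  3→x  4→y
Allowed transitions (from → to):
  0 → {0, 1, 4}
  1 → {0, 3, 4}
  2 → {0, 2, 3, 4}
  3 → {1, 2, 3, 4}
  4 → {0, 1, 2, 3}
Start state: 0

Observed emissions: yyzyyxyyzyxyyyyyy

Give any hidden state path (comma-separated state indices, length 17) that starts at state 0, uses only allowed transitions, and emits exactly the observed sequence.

0,4,2,0,4,3,1,4,2,4,3,4,0,4,0,4,1

  [0] y  {0,1,4}  => 0  start
  [1] y  {0,1,4}  => 4  0->4 ok
  [2] z  {2}  => 2  4->2 ok
  [3] y  {0,1,4}  => 0  2->0 ok
  [4] y  {0,1,4}  => 4  0->4 ok
  [5] x  {3}  => 3  4->3 ok
  [6] y  {0,1,4}  => 1  3->1 ok
  [7] y  {0,1,4}  => 4  1->4 ok
  [8] z  {2}  => 2  4->2 ok
  [9] y  {0,1,4}  => 4  2->4 ok
  [10] x  {3}  => 3  4->3 ok
  [11] y  {0,1,4}  => 4  3->4 ok
  [12] y  {0,1,4}  => 0  4->0 ok
  [13] y  {0,1,4}  => 4  0->4 ok
  [14] y  {0,1,4}  => 0  4->0 ok
  [15] y  {0,1,4}  => 4  0->4 ok
  [16] y  {0,1,4}  => 1  4->1 ok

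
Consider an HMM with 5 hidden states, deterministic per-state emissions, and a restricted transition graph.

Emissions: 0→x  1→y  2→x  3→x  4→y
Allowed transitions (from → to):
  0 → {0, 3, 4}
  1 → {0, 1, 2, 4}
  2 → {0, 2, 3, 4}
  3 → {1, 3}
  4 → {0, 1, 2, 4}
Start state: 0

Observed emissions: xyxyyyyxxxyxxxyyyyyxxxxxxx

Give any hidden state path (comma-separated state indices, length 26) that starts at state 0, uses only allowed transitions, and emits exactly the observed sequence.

0,4,0,4,4,1,4,2,0,0,4,0,0,3,1,1,4,1,1,0,3,3,3,3,3,3

  0: obs=x cand={0,2,3} pick 0 [start]
  1: obs=y cand={1,4} pick 4 [0->4 ok]
  2: obs=x cand={0,2,3} pick 0 [4->0 ok]
  3: obs=y cand={1,4} pick 4 [0->4 ok]
  4: obs=y cand={1,4} pick 4 [4->4 ok]
  5: obs=y cand={1,4} pick 1 [4->1 ok]
  6: obs=y cand={1,4} pick 4 [1->4 ok]
  7: obs=x cand={0,2,3} pick 2 [4->2 ok]
  8: obs=x cand={0,2,3} pick 0 [2->0 ok]
  9: obs=x cand={0,2,3} pick 0 [0->0 ok]
  10: obs=y cand={1,4} pick 4 [0->4 ok]
  11: obs=x cand={0,2,3} pick 0 [4->0 ok]
  12: obs=x cand={0,2,3} pick 0 [0->0 ok]
  13: obs=x cand={0,2,3} pick 3 [0->3 ok]
  14: obs=y cand={1,4} pick 1 [3->1 ok]
  15: obs=y cand={1,4} pick 1 [1->1 ok]
  16: obs=y cand={1,4} pick 4 [1->4 ok]
  17: obs=y cand={1,4} pick 1 [4->1 ok]
  18: obs=y cand={1,4} pick 1 [1->1 ok]
  19: obs=x cand={0,2,3} pick 0 [1->0 ok]
  20: obs=x cand={0,2,3} pick 3 [0->3 ok]
  21: obs=x cand={0,2,3} pick 3 [3->3 ok]
  22: obs=x cand={0,2,3} pick 3 [3->3 ok]
  23: obs=x cand={0,2,3} pick 3 [3->3 ok]
  24: obs=x cand={0,2,3} pick 3 [3->3 ok]
  25: obs=x cand={0,2,3} pick 3 [3->3 ok]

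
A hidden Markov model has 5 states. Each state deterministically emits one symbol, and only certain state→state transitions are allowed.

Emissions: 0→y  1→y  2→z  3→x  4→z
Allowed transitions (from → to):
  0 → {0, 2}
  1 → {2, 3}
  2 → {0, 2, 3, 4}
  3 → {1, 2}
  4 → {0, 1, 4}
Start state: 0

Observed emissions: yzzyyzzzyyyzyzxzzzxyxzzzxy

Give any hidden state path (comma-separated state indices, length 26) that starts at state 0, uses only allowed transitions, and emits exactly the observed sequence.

0,2,2,0,0,2,2,4,0,0,0,2,0,2,3,2,2,2,3,1,3,2,2,2,3,1

  [0] y  {0,1}  => 0  start
  [1] z  {2,4}  => 2  0->2 ok
  [2] z  {2,4}  => 2  2->2 ok
  [3] y  {0,1}  => 0  2->0 ok
  [4] y  {0,1}  => 0  0->0 ok
  [5] z  {2,4}  => 2  0->2 ok
  [6] z  {2,4}  => 2  2->2 ok
  [7] z  {2,4}  => 4  2->4 ok
  [8] y  {0,1}  => 0  4->0 ok
  [9] y  {0,1}  => 0  0->0 ok
  [10] y  {0,1}  => 0  0->0 ok
  [11] z  {2,4}  => 2  0->2 ok
  [12] y  {0,1}  => 0  2->0 ok
  [13] z  {2,4}  => 2  0->2 ok
  [14] x  {3}  => 3  2->3 ok
  [15] z  {2,4}  => 2  3->2 ok
  [16] z  {2,4}  => 2  2->2 ok
  [17] z  {2,4}  => 2  2->2 ok
  [18] x  {3}  => 3  2->3 ok
  [19] y  {0,1}  => 1  3->1 ok
  [20] x  {3}  => 3  1->3 ok
  [21] z  {2,4}  => 2  3->2 ok
  [22] z  {2,4}  => 2  2->2 ok
  [23] z  {2,4}  => 2  2->2 ok
  [24] x  {3}  => 3  2->3 ok
  [25] y  {0,1}  => 1  3->1 ok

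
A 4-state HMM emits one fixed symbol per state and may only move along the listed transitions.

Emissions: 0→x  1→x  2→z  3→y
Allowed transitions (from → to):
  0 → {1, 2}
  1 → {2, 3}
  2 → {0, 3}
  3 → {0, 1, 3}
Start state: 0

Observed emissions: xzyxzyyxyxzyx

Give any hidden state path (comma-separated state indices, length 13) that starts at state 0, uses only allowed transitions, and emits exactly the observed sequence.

  0: obs=x cand={0,1} pick 0 [start]
  1: obs=z cand={2} pick 2 [0->2 ok]
  2: obs=y cand={3} pick 3 [2->3 ok]
  3: obs=x cand={0,1} pick 1 [3->1 ok]
  4: obs=z cand={2} pick 2 [1->2 ok]
  5: obs=y cand={3} pick 3 [2->3 ok]
  6: obs=y cand={3} pick 3 [3->3 ok]
  7: obs=x cand={0,1} pick 1 [3->1 ok]
  8: obs=y cand={3} pick 3 [1->3 ok]
  9: obs=x cand={0,1} pick 1 [3->1 ok]
  10: obs=z cand={2} pick 2 [1->2 ok]
  11: obs=y cand={3} pick 3 [2->3 ok]
  12: obs=x cand={0,1} pick 1 [3->1 ok]

0,2,3,1,2,3,3,1,3,1,2,3,1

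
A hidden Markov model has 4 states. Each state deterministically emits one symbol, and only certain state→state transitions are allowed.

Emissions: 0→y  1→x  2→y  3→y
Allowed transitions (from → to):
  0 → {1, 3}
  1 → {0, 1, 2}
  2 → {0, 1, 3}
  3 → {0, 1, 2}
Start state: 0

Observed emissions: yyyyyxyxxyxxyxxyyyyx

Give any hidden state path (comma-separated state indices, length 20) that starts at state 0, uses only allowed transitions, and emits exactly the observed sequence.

  [0] y  {0,2,3}  => 0  start
  [1] y  {0,2,3}  => 3  0->3 ok
  [2] y  {0,2,3}  => 0  3->0 ok
  [3] y  {0,2,3}  => 3  0->3 ok
  [4] y  {0,2,3}  => 0  3->0 ok
  [5] x  {1}  => 1  0->1 ok
  [6] y  {0,2,3}  => 0  1->0 ok
  [7] x  {1}  => 1  0->1 ok
  [8] x  {1}  => 1  1->1 ok
  [9] y  {0,2,3}  => 0  1->0 ok
  [10] x  {1}  => 1  0->1 ok
  [11] x  {1}  => 1  1->1 ok
  [12] y  {0,2,3}  => 0  1->0 ok
  [13] x  {1}  => 1  0->1 ok
  [14] x  {1}  => 1  1->1 ok
  [15] y  {0,2,3}  => 2  1->2 ok
  [16] y  {0,2,3}  => 3  2->3 ok
  [17] y  {0,2,3}  => 2  3->2 ok
  [18] y  {0,2,3}  => 0  2->0 ok
  [19] x  {1}  => 1  0->1 ok

0,3,0,3,0,1,0,1,1,0,1,1,0,1,1,2,3,2,0,1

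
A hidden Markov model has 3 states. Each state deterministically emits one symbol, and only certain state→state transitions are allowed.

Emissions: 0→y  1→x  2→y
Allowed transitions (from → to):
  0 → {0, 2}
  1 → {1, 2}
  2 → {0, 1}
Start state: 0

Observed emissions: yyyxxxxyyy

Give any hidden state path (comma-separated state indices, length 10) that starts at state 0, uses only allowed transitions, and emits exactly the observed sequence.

  0: obs=y cand={0,2} pick 0 [start]
  1: obs=y cand={0,2} pick 0 [0->0 ok]
  2: obs=y cand={0,2} pick 2 [0->2 ok]
  3: obs=x cand={1} pick 1 [2->1 ok]
  4: obs=x cand={1} pick 1 [1->1 ok]
  5: obs=x cand={1} pick 1 [1->1 ok]
  6: obs=x cand={1} pick 1 [1->1 ok]
  7: obs=y cand={0,2} pick 2 [1->2 ok]
  8: obs=y cand={0,2} pick 0 [2->0 ok]
  9: obs=y cand={0,2} pick 2 [0->2 ok]

0,0,2,1,1,1,1,2,0,2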